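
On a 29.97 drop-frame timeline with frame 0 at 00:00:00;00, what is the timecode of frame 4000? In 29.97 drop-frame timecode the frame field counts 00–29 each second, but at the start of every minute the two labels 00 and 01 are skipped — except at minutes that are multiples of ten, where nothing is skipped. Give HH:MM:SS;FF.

00:02:13;14

Ten DF minutes hold 17982 frames, so frame 4000 lies in block 0 (frames 0–17981) with 4000 frames into that block.
The block's first minute is 1800 frames and the rest 1798 each; 4000 frames reaches minute 2, so 0 × 18 + 2 × 2 = 4 labels have been skipped so far.
Adding those back, label number 4000 + 4 = 4004 at 30 labels/s is 133 s + 14 f = 0 h 2 min 13 s frame 14, i.e. 00:02:13;14.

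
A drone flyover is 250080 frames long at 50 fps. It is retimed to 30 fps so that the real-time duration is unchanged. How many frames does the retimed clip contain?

Target frames = source frames × (target rate / source rate) = 250080 × (30)/(50) = 250080 × 3/5 = 150048.

150048 frames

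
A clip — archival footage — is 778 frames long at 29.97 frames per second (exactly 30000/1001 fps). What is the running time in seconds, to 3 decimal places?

Running time = 778 × 1001/30000 = 389389/15000 s ≈ 25.959 s.

25.959 seconds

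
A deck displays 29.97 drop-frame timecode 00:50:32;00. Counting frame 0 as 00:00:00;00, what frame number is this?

90870

Complete 10-minute blocks: 5, each 17982 frames → 89910.
Remaining 0 whole minutes in the current block: 0 frames.
Within the current minute: 32 × 30 + 0 = 960. Total = 89910 + 0 + 960 = 90870.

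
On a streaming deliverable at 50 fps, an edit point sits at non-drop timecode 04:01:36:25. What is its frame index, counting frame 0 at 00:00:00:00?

Total seconds to the label: (4 × 3600 + 1 × 60 + 36) = 14496.
Frame index = 14496 × 50 + 25 = 724825.

frame 724825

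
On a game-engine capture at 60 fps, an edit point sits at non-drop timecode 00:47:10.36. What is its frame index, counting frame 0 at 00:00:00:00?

Total seconds to the label: (0 × 3600 + 47 × 60 + 10) = 2830.
Frame index = 2830 × 60 + 36 = 169836.

frame 169836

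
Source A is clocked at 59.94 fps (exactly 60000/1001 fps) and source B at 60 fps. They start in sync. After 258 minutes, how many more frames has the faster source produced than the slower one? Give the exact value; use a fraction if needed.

258 min = 15480 s.
A emits 60000/1001 × 15480 = 928800000/1001 frames; B emits 60 × 15480 = 928800.
Difference = 928800/1001 frames (≈ 927.8721); B is ahead of A.

928800/1001 frames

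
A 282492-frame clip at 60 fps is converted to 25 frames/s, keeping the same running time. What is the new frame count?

117705 frames

Target frames = source frames × (target rate / source rate) = 282492 × (25)/(60) = 282492 × 5/12 = 117705.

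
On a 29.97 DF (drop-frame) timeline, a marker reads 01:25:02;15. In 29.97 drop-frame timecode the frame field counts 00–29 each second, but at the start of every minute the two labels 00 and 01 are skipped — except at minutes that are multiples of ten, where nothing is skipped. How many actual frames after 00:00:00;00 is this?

As if non-drop at 30 labels/s: (1 × 3600 + 25 × 60 + 2) × 30 + 15 = 153075.
Minute boundaries passed: 85; those not divisible by 10: 85 − 8 = 77; dropped labels = 2 × 77 = 154.
Actual frame index = 153075 − 154 = 152921.

152921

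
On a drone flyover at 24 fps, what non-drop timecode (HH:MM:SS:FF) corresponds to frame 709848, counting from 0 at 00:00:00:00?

08:12:57:00

709848 ÷ 24 = 29577 full seconds, remainder 0 frames.
29577 s = 8 h 12 min 57 s.
Timecode: 08:12:57:00.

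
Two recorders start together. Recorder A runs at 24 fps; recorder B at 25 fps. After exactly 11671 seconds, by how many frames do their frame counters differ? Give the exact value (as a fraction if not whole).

11671 frames

A emits 24 × 11671 = 280104 frames; B emits 25 × 11671 = 291775.
Difference = 11671 frames; B is ahead of A.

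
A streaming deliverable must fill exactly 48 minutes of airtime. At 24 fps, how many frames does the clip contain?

48 min = 2880 s.
Frames = 2880 × 24 = 69120.

69120 frames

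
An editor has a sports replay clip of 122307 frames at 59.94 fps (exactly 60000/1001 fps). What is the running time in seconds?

2040.48845 seconds

Running time = 122307 / (60000/1001) = 2040.48845 s.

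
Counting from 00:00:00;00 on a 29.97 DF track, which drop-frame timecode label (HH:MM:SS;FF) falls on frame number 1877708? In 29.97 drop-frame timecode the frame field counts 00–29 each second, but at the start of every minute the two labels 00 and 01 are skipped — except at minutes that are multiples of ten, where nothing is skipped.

17:24:12;28

Each 10-minute DF block holds 10 × 60 × 30 − 9 × 2 = 17982 frames. 1877708 ÷ 17982 → 104 full blocks, remainder 7580.
Within the partial block the first minute is 1800 frames and each further minute 1798, so 4 further minute boundaries passed. Total skipped labels = 18 × 104 + 2 × 4 = 1880.
Non-drop label index = 1877708 + 1880 = 1879588; at 30 labels/s that is 17:24:12:28, i.e. DF 17:24:12;28.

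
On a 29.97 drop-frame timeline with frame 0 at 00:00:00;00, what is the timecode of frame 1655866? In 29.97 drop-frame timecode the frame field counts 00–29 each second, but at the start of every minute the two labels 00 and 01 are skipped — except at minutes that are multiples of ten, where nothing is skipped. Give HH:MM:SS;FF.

Each 10-minute DF block holds 10 × 60 × 30 − 9 × 2 = 17982 frames. 1655866 ÷ 17982 → 92 full blocks, remainder 1522.
Within the partial block the first minute is 1800 frames and each further minute 1798, so 0 further minute boundaries passed. Total skipped labels = 18 × 92 + 2 × 0 = 1656.
Non-drop label index = 1655866 + 1656 = 1657522; at 30 labels/s that is 15:20:50:22, i.e. DF 15:20:50;22.

15:20:50;22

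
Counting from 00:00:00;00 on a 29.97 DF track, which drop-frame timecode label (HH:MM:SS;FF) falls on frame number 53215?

00:29:35;19

Ten DF minutes hold 17982 frames, so frame 53215 lies in block 2 (frames 35964–53945) with 17251 frames into that block.
The block's first minute is 1800 frames and the rest 1798 each; 17251 frames reaches minute 9, so 2 × 18 + 9 × 2 = 54 labels have been skipped so far.
Adding those back, label number 53215 + 54 = 53269 at 30 labels/s is 1775 s + 19 f = 0 h 29 min 35 s frame 19, i.e. 00:29:35;19.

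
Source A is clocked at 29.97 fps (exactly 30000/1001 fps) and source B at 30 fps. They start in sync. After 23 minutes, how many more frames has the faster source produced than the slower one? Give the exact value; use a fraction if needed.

23 min = 1380 s.
A emits 30000/1001 × 1380 = 41400000/1001 frames; B emits 30 × 1380 = 41400.
Difference = 41400/1001 frames (≈ 41.3586); B is ahead of A.

41400/1001 frames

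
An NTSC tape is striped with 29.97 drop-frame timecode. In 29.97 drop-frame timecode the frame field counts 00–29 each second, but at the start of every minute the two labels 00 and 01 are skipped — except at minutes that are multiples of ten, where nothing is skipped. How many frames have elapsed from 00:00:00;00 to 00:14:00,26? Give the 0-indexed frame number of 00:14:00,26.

As if non-drop at 30 labels/s: (0 × 3600 + 14 × 60 + 0) × 30 + 26 = 25226.
Minute boundaries passed: 14; those not divisible by 10: 14 − 1 = 13; dropped labels = 2 × 13 = 26.
Actual frame index = 25226 − 26 = 25200.

25200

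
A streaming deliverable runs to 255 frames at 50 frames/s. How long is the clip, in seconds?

5.1 seconds

Running time = 255 / (50) = 5.1 s.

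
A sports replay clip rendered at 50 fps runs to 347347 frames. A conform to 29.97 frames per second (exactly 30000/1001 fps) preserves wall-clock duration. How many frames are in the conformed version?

208200 frames

Target frames = source frames × (target rate / source rate) = 347347 × (30000/1001)/(50) = 347347 × 600/1001 = 208200.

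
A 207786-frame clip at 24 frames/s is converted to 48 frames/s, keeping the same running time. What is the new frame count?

415572 frames

Target frames = source frames × (target rate / source rate) = 207786 × (48)/(24) = 207786 × 2 = 415572.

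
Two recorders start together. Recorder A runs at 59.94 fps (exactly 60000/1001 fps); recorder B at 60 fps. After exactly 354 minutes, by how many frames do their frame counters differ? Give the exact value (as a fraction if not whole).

1274400/1001 frames

354 min = 21240 s.
A emits 60000/1001 × 21240 = 1274400000/1001 frames; B emits 60 × 21240 = 1274400.
Difference = 1274400/1001 frames (≈ 1273.1269); B is ahead of A.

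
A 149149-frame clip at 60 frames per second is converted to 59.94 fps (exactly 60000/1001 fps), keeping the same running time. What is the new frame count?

149000 frames

Target frames = source frames × (target rate / source rate) = 149149 × (60000/1001)/(60) = 149149 × 1000/1001 = 149000.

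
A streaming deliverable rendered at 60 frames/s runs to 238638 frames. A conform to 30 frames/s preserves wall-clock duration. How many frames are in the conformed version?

Target frames = source frames × (target rate / source rate) = 238638 × (30)/(60) = 238638 × 1/2 = 119319.

119319 frames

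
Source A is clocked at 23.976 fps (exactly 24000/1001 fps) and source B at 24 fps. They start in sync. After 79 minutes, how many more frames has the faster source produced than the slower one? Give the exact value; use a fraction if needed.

79 min = 4740 s.
A emits 24000/1001 × 4740 = 113760000/1001 frames; B emits 24 × 4740 = 113760.
Difference = 113760/1001 frames (≈ 113.6464); B is ahead of A.

113760/1001 frames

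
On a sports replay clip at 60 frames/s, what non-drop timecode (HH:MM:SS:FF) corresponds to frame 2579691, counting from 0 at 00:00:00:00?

2579691 ÷ 60 = 42994 full seconds, remainder 51 frames.
42994 s = 11 h 56 min 34 s.
Timecode: 11:56:34:51.

11:56:34:51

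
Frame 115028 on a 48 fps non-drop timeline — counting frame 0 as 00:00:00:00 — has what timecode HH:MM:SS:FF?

115028 ÷ 48 = 2396 full seconds, remainder 20 frames.
2396 s = 0 h 39 min 56 s.
Timecode: 00:39:56:20.

00:39:56:20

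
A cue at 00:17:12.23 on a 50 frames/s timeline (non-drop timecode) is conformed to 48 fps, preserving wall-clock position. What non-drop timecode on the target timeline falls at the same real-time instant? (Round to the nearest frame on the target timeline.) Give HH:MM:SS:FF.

Source frame index: (0×3600 + 17×60 + 12) × 50 + 23 = 51623.
Real time: 51623 / (50) = 51623/50 s.
Target frame: (51623/50) × (48) = 1238952/25 ≈ 49558.080 → 49558.
At 48 labels/s: frame 49558 → 00:17:12:22.

00:17:12:22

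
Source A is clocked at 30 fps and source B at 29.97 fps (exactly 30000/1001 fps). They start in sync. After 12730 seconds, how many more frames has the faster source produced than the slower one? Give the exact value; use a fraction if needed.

381900/1001 frames

A emits 30 × 12730 = 381900 frames; B emits 30000/1001 × 12730 = 381900000/1001.
Difference = 381900/1001 frames (≈ 381.5185); B is behind A.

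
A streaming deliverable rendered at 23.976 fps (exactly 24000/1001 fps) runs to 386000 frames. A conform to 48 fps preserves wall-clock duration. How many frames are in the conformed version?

Target frames = source frames × (target rate / source rate) = 386000 × (48)/(24000/1001) = 386000 × 1001/500 = 772772.

772772 frames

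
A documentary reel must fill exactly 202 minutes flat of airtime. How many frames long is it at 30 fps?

202 min = 12120 s.
Frames = 12120 × 30 = 363600.

363600 frames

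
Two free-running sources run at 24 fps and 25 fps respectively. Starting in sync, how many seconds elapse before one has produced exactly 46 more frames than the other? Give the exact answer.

46 seconds

The gap grows by |25 − 24| = 1 frame per second.
Time for a 46-frame gap: 46 ÷ (1) = 46 s.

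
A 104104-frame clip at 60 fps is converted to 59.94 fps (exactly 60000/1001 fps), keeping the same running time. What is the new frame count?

104000 frames

Target frames = source frames × (target rate / source rate) = 104104 × (60000/1001)/(60) = 104104 × 1000/1001 = 104000.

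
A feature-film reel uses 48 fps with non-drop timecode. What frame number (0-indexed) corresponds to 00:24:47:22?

Total seconds to the label: (0 × 3600 + 24 × 60 + 47) = 1487.
Frame index = 1487 × 48 + 22 = 71398.

71398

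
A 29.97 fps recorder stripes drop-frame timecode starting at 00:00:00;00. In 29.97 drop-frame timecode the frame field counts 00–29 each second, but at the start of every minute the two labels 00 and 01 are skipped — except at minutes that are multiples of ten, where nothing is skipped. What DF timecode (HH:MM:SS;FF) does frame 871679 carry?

08:04:45;01

Ten DF minutes hold 17982 frames, so frame 871679 lies in block 48 (frames 863136–881117) with 8543 frames into that block.
The block's first minute is 1800 frames and the rest 1798 each; 8543 frames reaches minute 4, so 48 × 18 + 4 × 2 = 872 labels have been skipped so far.
Adding those back, label number 871679 + 872 = 872551 at 30 labels/s is 29085 s + 1 f = 8 h 4 min 45 s frame 1, i.e. 08:04:45;01.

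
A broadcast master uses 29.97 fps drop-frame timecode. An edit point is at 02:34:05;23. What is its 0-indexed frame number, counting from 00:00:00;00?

Complete 10-minute blocks: 15, each 17982 frames → 269730.
Remaining 4 whole minutes in the current block: 1800 + 3 × 1798 = 7194 frames.
Within the current minute: 5 × 30 + 23 − 2 = 171 (labels ;00/;01 skipped at this minute). Total = 269730 + 7194 + 171 = 277095.

277095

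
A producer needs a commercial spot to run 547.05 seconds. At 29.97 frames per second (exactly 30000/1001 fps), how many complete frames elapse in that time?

Frames = 547.05 × 30000/1001 = 2344500/143 ≈ 16395.1049.
Complete frames: 16395.

16395 frames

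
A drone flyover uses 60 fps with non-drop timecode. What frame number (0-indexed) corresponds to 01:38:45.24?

frame 355524

Total seconds to the label: (1 × 3600 + 38 × 60 + 45) = 5925.
Frame index = 5925 × 60 + 24 = 355524.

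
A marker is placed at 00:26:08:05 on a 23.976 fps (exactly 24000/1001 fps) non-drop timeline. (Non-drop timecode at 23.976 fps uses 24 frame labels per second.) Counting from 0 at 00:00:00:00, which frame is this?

37637

Total seconds to the label: (0 × 3600 + 26 × 60 + 8) = 1568.
Frame index = 1568 × 24 + 5 = 37637.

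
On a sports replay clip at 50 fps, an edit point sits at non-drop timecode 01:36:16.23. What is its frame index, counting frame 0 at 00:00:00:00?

288823

Total seconds to the label: (1 × 3600 + 36 × 60 + 16) = 5776.
Frame index = 5776 × 50 + 23 = 288823.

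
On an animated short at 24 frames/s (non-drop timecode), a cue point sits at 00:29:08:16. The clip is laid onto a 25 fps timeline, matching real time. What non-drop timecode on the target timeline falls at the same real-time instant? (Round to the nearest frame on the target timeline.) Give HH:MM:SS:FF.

00:29:08:17

Source frame index: (0×3600 + 29×60 + 8) × 24 + 16 = 41968.
Real time: 41968 / (24) = 5246/3 s.
Target frame: (5246/3) × (25) = 131150/3 ≈ 43716.667 → 43717.
At 25 labels/s: frame 43717 → 00:29:08:17.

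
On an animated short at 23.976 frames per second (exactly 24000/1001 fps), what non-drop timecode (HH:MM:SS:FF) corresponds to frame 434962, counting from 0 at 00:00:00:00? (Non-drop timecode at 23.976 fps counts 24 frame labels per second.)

434962 ÷ 24 = 18123 full seconds, remainder 10 frames.
18123 s = 5 h 2 min 3 s.
Timecode: 05:02:03:10.

05:02:03:10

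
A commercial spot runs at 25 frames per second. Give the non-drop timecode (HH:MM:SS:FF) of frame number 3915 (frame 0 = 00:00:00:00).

00:02:36:15

3915 ÷ 25 = 156 full seconds, remainder 15 frames.
156 s = 0 h 2 min 36 s.
Timecode: 00:02:36:15.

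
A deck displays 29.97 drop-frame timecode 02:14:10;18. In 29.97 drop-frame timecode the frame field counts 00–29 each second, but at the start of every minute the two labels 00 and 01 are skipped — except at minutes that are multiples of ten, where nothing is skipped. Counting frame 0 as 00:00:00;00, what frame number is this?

Complete 10-minute blocks: 13, each 17982 frames → 233766.
Remaining 4 whole minutes in the current block: 1800 + 3 × 1798 = 7194 frames.
Within the current minute: 10 × 30 + 18 − 2 = 316 (labels ;00/;01 skipped at this minute). Total = 233766 + 7194 + 316 = 241276.

241276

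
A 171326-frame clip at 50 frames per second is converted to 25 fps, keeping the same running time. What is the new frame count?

Frames at target rate = 171326 × (25) / (50) = 85663.

85663 frames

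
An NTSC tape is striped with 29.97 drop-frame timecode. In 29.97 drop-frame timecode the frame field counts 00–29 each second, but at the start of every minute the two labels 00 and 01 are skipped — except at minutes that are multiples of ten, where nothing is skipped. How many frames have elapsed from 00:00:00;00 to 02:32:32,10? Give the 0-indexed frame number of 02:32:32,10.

Complete 10-minute blocks: 15, each 17982 frames → 269730.
Remaining 2 whole minutes in the current block: 1800 + 1 × 1798 = 3598 frames.
Within the current minute: 32 × 30 + 10 − 2 = 968 (labels ;00/;01 skipped at this minute). Total = 269730 + 3598 + 968 = 274296.

274296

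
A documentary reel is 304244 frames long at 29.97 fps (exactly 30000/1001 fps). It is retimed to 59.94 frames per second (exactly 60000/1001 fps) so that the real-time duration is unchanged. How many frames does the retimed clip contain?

Frames at target rate = 304244 × (60000/1001) / (30000/1001) = 608488.

608488 frames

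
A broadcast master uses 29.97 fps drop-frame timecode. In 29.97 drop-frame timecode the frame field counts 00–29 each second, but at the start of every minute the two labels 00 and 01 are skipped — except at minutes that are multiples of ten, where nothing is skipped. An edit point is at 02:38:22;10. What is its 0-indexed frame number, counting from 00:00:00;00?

284784

As if non-drop at 30 labels/s: (2 × 3600 + 38 × 60 + 22) × 30 + 10 = 285070.
Minute boundaries passed: 158; those not divisible by 10: 158 − 15 = 143; dropped labels = 2 × 143 = 286.
Actual frame index = 285070 − 286 = 284784.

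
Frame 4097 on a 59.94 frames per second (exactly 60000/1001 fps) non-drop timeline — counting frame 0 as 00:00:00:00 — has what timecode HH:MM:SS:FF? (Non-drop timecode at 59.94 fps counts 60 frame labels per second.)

00:01:08:17

4097 ÷ 60 = 68 full seconds, remainder 17 frames.
68 s = 0 h 1 min 8 s.
Timecode: 00:01:08:17.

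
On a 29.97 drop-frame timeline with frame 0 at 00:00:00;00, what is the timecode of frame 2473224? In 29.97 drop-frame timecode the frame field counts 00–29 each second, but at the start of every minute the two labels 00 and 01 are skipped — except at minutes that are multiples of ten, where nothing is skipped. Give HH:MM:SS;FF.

22:55:23;10

Ten DF minutes hold 17982 frames, so frame 2473224 lies in block 137 (frames 2463534–2481515) with 9690 frames into that block.
The block's first minute is 1800 frames and the rest 1798 each; 9690 frames reaches minute 5, so 137 × 18 + 5 × 2 = 2476 labels have been skipped so far.
Adding those back, label number 2473224 + 2476 = 2475700 at 30 labels/s is 82523 s + 10 f = 22 h 55 min 23 s frame 10, i.e. 22:55:23;10.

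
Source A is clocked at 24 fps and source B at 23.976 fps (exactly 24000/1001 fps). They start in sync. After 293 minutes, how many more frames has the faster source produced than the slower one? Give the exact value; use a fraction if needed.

421920/1001 frames

293 min = 17580 s.
A emits 24 × 17580 = 421920 frames; B emits 24000/1001 × 17580 = 421920000/1001.
Difference = 421920/1001 frames (≈ 421.4985); B is behind A.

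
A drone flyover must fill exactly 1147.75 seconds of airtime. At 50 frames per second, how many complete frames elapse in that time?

Frames = 1147.75 × 50 = 114775/2 ≈ 57387.5000.
Complete frames: 57387.

57387 frames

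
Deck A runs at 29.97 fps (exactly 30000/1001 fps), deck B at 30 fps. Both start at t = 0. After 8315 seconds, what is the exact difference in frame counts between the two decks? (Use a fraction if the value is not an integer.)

249450/1001 frames

A emits 30000/1001 × 8315 = 249450000/1001 frames; B emits 30 × 8315 = 249450.
Difference = 249450/1001 frames (≈ 249.2008); B is ahead of A.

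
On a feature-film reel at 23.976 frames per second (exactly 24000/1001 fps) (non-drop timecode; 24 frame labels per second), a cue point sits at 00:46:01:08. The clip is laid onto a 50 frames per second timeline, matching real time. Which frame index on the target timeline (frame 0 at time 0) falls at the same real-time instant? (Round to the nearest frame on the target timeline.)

Source frame index: (0×3600 + 46×60 + 1) × 24 + 8 = 66272.
Real time: 66272 / (24000/1001) = 2073071/750 s.
Target frame: (2073071/750) × (50) = 2073071/15 ≈ 138204.733 → 138205.

frame 138205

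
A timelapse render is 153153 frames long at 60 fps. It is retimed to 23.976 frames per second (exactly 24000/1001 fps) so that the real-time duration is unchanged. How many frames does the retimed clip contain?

Target frames = source frames × (target rate / source rate) = 153153 × (24000/1001)/(60) = 153153 × 400/1001 = 61200.

61200 frames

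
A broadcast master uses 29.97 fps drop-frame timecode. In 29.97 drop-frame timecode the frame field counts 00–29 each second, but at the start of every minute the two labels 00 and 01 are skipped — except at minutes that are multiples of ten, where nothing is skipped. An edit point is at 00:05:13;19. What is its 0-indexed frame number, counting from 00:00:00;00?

As if non-drop at 30 labels/s: (0 × 3600 + 5 × 60 + 13) × 30 + 19 = 9409.
Minute boundaries passed: 5; those not divisible by 10: 5 − 0 = 5; dropped labels = 2 × 5 = 10.
Actual frame index = 9409 − 10 = 9399.

9399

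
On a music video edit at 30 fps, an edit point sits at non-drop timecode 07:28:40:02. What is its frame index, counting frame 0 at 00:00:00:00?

Total seconds to the label: (7 × 3600 + 28 × 60 + 40) = 26920.
Frame index = 26920 × 30 + 2 = 807602.

frame 807602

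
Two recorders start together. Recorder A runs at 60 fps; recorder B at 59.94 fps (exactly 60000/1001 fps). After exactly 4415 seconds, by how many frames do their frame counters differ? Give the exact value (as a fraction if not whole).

264900/1001 frames

A emits 60 × 4415 = 264900 frames; B emits 60000/1001 × 4415 = 264900000/1001.
Difference = 264900/1001 frames (≈ 264.6354); B is behind A.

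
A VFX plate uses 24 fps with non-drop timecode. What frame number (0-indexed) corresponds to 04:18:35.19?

Total seconds to the label: (4 × 3600 + 18 × 60 + 35) = 15515.
Frame index = 15515 × 24 + 19 = 372379.

372379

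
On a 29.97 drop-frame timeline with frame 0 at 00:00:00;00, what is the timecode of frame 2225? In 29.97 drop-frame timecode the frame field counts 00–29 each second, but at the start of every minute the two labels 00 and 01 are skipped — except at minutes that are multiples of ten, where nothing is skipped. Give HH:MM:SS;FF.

Each 10-minute DF block holds 10 × 60 × 30 − 9 × 2 = 17982 frames. 2225 ÷ 17982 → 0 full blocks, remainder 2225.
Within the partial block the first minute is 1800 frames and each further minute 1798, so 1 further minute boundary passed. Total skipped labels = 18 × 0 + 2 × 1 = 2.
Non-drop label index = 2225 + 2 = 2227; at 30 labels/s that is 00:01:14:07, i.e. DF 00:01:14;07.

00:01:14;07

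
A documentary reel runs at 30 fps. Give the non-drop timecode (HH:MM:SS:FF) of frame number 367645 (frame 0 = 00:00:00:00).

367645 ÷ 30 = 12254 full seconds, remainder 25 frames.
12254 s = 3 h 24 min 14 s.
Timecode: 03:24:14:25.

03:24:14:25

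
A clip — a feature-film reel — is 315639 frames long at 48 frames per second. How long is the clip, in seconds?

6575.8125 seconds

Running time = 315639 / (48) = 6575.8125 s.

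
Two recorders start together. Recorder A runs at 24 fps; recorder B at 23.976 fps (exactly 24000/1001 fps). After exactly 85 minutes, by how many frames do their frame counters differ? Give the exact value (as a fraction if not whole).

85 min = 5100 s.
A emits 24 × 5100 = 122400 frames; B emits 24000/1001 × 5100 = 122400000/1001.
Difference = 122400/1001 frames (≈ 122.2777); B is behind A.

122400/1001 frames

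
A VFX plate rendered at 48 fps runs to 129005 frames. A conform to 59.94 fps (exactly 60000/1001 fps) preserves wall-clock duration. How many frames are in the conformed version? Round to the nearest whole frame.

Frames at target rate = 129005 × (60000/1001) / (48) = 161256250/1001 ≈ 161095.155.
Nearest whole frame: 161095.

161095 frames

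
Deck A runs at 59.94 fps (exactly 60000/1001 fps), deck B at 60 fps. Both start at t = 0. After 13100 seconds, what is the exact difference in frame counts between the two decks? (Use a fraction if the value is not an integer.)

A emits 60000/1001 × 13100 = 786000000/1001 frames; B emits 60 × 13100 = 786000.
Difference = 786000/1001 frames (≈ 785.2148); B is ahead of A.

786000/1001 frames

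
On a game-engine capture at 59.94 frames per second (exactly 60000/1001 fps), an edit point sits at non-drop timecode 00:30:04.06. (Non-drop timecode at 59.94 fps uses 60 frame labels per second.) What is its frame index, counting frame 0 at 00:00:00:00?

Total seconds to the label: (0 × 3600 + 30 × 60 + 4) = 1804.
Frame index = 1804 × 60 + 6 = 108246.

108246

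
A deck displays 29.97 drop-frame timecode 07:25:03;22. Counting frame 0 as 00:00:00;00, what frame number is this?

As if non-drop at 30 labels/s: (7 × 3600 + 25 × 60 + 3) × 30 + 22 = 801112.
Minute boundaries passed: 445; those not divisible by 10: 445 − 44 = 401; dropped labels = 2 × 401 = 802.
Actual frame index = 801112 − 802 = 800310.

800310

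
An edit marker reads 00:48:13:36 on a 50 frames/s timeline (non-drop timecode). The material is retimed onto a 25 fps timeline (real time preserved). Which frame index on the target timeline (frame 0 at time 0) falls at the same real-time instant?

frame 72343

Source frame index: (0×3600 + 48×60 + 13) × 50 + 36 = 144686.
Real time: 144686 / (50) = 72343/25 s.
Target frame: (72343/25) × (25) = 72343.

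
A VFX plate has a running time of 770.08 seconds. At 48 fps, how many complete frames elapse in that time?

36963 frames

Frames = 770.08 × 48 = 924096/25 ≈ 36963.8400.
Complete frames: 36963.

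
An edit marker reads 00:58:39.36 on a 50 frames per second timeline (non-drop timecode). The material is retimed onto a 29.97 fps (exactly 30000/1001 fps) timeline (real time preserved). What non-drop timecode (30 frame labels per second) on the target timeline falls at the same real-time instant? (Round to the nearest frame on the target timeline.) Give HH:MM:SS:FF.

Source frame index: (0×3600 + 58×60 + 39) × 50 + 36 = 175986.
Real time: 175986 / (50) = 87993/25 s.
Target frame: (87993/25) × (30000/1001) = 105591600/1001 ≈ 105486.114 → 105486.
At 30 labels/s: frame 105486 → 00:58:36:06.

00:58:36:06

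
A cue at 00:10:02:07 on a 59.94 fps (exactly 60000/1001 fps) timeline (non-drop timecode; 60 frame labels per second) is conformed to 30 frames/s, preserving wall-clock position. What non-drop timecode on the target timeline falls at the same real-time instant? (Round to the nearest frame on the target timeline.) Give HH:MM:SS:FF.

Source frame index: (0×3600 + 10×60 + 2) × 60 + 7 = 36127.
Real time: 36127 / (60000/1001) = 36163127/60000 s.
Target frame: (36163127/60000) × (30) = 36163127/2000 ≈ 18081.564 → 18082.
At 30 labels/s: frame 18082 → 00:10:02:22.

00:10:02:22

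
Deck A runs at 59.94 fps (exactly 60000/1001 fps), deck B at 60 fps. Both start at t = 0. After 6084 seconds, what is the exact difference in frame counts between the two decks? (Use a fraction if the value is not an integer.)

A emits 60000/1001 × 6084 = 28080000/77 frames; B emits 60 × 6084 = 365040.
Difference = 28080/77 frames (≈ 364.6753); B is ahead of A.

28080/77 frames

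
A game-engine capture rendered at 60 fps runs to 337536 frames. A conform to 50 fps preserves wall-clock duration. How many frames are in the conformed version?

Target frames = source frames × (target rate / source rate) = 337536 × (50)/(60) = 337536 × 5/6 = 281280.

281280 frames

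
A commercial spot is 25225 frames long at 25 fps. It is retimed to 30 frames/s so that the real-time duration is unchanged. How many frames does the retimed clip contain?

Target frames = source frames × (target rate / source rate) = 25225 × (30)/(25) = 25225 × 6/5 = 30270.

30270 frames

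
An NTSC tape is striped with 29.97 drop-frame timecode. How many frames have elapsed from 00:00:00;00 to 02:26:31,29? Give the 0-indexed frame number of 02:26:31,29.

263495

Complete 10-minute blocks: 14, each 17982 frames → 251748.
Remaining 6 whole minutes in the current block: 1800 + 5 × 1798 = 10790 frames.
Within the current minute: 31 × 30 + 29 − 2 = 957 (labels ;00/;01 skipped at this minute). Total = 251748 + 10790 + 957 = 263495.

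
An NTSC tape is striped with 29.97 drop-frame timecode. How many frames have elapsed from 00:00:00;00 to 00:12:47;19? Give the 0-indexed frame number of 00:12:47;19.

23007

As if non-drop at 30 labels/s: (0 × 3600 + 12 × 60 + 47) × 30 + 19 = 23029.
Minute boundaries passed: 12; those not divisible by 10: 12 − 1 = 11; dropped labels = 2 × 11 = 22.
Actual frame index = 23029 − 22 = 23007.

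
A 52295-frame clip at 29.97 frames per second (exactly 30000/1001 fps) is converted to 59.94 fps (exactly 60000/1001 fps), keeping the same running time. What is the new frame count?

Target frames = source frames × (target rate / source rate) = 52295 × (60000/1001)/(30000/1001) = 52295 × 2 = 104590.

104590 frames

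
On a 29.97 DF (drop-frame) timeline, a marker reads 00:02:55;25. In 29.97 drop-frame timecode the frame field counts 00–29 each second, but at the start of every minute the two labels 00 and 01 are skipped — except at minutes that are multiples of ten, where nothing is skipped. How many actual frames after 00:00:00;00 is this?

As if non-drop at 30 labels/s: (0 × 3600 + 2 × 60 + 55) × 30 + 25 = 5275.
Minute boundaries passed: 2; those not divisible by 10: 2 − 0 = 2; dropped labels = 2 × 2 = 4.
Actual frame index = 5275 − 4 = 5271.

5271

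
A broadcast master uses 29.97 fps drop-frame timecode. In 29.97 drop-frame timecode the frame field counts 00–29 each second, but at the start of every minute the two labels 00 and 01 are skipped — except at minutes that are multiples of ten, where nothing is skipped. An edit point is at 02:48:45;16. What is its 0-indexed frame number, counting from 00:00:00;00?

Complete 10-minute blocks: 16, each 17982 frames → 287712.
Remaining 8 whole minutes in the current block: 1800 + 7 × 1798 = 14386 frames.
Within the current minute: 45 × 30 + 16 − 2 = 1364 (labels ;00/;01 skipped at this minute). Total = 287712 + 14386 + 1364 = 303462.

303462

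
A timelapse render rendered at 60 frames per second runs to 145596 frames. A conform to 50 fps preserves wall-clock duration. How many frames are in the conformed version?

Target frames = source frames × (target rate / source rate) = 145596 × (50)/(60) = 145596 × 5/6 = 121330.

121330 frames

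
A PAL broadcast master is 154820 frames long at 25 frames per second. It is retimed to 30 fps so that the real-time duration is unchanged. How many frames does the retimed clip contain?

Target frames = source frames × (target rate / source rate) = 154820 × (30)/(25) = 154820 × 6/5 = 185784.

185784 frames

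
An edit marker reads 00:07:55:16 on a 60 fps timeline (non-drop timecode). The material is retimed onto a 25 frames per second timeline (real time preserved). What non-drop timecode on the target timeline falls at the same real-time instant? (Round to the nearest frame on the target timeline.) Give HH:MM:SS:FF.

Source frame index: (0×3600 + 7×60 + 55) × 60 + 16 = 28516.
Real time: 28516 / (60) = 7129/15 s.
Target frame: (7129/15) × (25) = 35645/3 ≈ 11881.667 → 11882.
At 25 labels/s: frame 11882 → 00:07:55:07.

00:07:55:07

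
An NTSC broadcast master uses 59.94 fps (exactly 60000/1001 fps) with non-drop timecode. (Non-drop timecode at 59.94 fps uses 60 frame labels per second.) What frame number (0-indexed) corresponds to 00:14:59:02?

Total seconds to the label: (0 × 3600 + 14 × 60 + 59) = 899.
Frame index = 899 × 60 + 2 = 53942.

53942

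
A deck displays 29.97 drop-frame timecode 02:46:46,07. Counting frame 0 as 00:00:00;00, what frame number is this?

299887

As if non-drop at 30 labels/s: (2 × 3600 + 46 × 60 + 46) × 30 + 7 = 300187.
Minute boundaries passed: 166; those not divisible by 10: 166 − 16 = 150; dropped labels = 2 × 150 = 300.
Actual frame index = 300187 − 300 = 299887.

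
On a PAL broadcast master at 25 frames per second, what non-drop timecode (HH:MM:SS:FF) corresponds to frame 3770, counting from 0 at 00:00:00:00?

00:02:30:20

3770 ÷ 25 = 150 full seconds, remainder 20 frames.
150 s = 0 h 2 min 30 s.
Timecode: 00:02:30:20.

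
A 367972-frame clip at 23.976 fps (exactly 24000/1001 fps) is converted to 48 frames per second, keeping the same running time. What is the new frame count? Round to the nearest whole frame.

Frames at target rate = 367972 × (48) / (24000/1001) = 92084993/125 ≈ 736679.944.
Nearest whole frame: 736680.

736680 frames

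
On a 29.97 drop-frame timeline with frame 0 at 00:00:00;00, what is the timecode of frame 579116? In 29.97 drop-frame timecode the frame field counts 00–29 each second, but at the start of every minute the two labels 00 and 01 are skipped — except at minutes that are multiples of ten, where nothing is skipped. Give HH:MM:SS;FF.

Each 10-minute DF block holds 10 × 60 × 30 − 9 × 2 = 17982 frames. 579116 ÷ 17982 → 32 full blocks, remainder 3692.
Within the partial block the first minute is 1800 frames and each further minute 1798, so 2 further minute boundaries passed. Total skipped labels = 18 × 32 + 2 × 2 = 580.
Non-drop label index = 579116 + 580 = 579696; at 30 labels/s that is 05:22:03:06, i.e. DF 05:22:03;06.

05:22:03;06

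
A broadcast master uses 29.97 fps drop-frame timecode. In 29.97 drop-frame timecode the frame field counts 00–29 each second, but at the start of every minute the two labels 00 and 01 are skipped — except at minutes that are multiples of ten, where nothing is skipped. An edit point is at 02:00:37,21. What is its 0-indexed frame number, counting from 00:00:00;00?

Complete 10-minute blocks: 12, each 17982 frames → 215784.
Remaining 0 whole minutes in the current block: 0 frames.
Within the current minute: 37 × 30 + 21 = 1131. Total = 215784 + 0 + 1131 = 216915.

216915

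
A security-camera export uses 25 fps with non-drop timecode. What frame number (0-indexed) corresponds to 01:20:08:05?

120205

Total seconds to the label: (1 × 3600 + 20 × 60 + 8) = 4808.
Frame index = 4808 × 25 + 5 = 120205.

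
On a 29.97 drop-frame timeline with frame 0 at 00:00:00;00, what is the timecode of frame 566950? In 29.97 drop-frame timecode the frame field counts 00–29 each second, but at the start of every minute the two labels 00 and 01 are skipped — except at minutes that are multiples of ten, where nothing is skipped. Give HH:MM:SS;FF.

Each 10-minute DF block holds 10 × 60 × 30 − 9 × 2 = 17982 frames. 566950 ÷ 17982 → 31 full blocks, remainder 9508.
Within the partial block the first minute is 1800 frames and each further minute 1798, so 5 further minute boundaries passed. Total skipped labels = 18 × 31 + 2 × 5 = 568.
Non-drop label index = 566950 + 568 = 567518; at 30 labels/s that is 05:15:17:08, i.e. DF 05:15:17;08.

05:15:17;08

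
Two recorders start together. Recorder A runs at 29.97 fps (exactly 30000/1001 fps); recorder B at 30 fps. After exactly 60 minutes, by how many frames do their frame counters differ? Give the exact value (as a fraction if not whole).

108000/1001 frames

60 min = 3600 s.
A emits 30000/1001 × 3600 = 108000000/1001 frames; B emits 30 × 3600 = 108000.
Difference = 108000/1001 frames (≈ 107.8921); B is ahead of A.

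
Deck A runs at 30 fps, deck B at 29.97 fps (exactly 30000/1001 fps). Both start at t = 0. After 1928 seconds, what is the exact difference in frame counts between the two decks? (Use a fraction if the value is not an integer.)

A emits 30 × 1928 = 57840 frames; B emits 30000/1001 × 1928 = 57840000/1001.
Difference = 57840/1001 frames (≈ 57.7822); B is behind A.

57840/1001 frames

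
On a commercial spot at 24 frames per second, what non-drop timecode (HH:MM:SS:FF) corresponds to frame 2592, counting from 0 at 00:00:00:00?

2592 ÷ 24 = 108 full seconds, remainder 0 frames.
108 s = 0 h 1 min 48 s.
Timecode: 00:01:48:00.

00:01:48:00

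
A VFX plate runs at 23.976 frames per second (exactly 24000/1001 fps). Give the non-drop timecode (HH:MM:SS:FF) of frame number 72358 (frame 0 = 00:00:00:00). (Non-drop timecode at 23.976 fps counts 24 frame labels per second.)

72358 ÷ 24 = 3014 full seconds, remainder 22 frames.
3014 s = 0 h 50 min 14 s.
Timecode: 00:50:14:22.

00:50:14:22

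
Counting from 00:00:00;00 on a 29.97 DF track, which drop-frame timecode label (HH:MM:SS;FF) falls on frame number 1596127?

Ten DF minutes hold 17982 frames, so frame 1596127 lies in block 88 (frames 1582416–1600397) with 13711 frames into that block.
The block's first minute is 1800 frames and the rest 1798 each; 13711 frames reaches minute 7, so 88 × 18 + 7 × 2 = 1598 labels have been skipped so far.
Adding those back, label number 1596127 + 1598 = 1597725 at 30 labels/s is 53257 s + 15 f = 14 h 47 min 37 s frame 15, i.e. 14:47:37;15.

14:47:37;15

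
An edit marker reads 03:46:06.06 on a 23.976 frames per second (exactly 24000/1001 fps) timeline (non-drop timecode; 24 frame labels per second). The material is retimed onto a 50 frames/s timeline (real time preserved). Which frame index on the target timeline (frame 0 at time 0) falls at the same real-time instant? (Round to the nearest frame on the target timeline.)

frame 678991

Source frame index: (3×3600 + 46×60 + 6) × 24 + 6 = 325590.
Real time: 325590 / (24000/1001) = 10863853/800 s.
Target frame: (10863853/800) × (50) = 10863853/16 ≈ 678990.812 → 678991.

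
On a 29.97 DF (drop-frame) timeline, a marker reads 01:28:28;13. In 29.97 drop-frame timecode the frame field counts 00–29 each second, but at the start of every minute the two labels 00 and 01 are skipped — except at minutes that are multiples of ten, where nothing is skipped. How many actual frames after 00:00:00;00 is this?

159093

Complete 10-minute blocks: 8, each 17982 frames → 143856.
Remaining 8 whole minutes in the current block: 1800 + 7 × 1798 = 14386 frames.
Within the current minute: 28 × 30 + 13 − 2 = 851 (labels ;00/;01 skipped at this minute). Total = 143856 + 14386 + 851 = 159093.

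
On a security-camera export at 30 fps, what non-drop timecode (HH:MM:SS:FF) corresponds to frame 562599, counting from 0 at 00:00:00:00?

562599 ÷ 30 = 18753 full seconds, remainder 9 frames.
18753 s = 5 h 12 min 33 s.
Timecode: 05:12:33:09.

05:12:33:09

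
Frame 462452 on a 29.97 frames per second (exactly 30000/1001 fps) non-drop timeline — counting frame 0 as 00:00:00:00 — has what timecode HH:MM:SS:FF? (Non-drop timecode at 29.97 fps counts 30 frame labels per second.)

04:16:55:02

462452 ÷ 30 = 15415 full seconds, remainder 2 frames.
15415 s = 4 h 16 min 55 s.
Timecode: 04:16:55:02.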